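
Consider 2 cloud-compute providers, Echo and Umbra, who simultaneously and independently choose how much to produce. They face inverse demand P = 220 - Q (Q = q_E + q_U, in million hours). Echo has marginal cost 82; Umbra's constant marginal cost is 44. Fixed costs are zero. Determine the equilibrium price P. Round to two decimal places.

Echo's profit: π_E = (220 - Q)q_E - (82q_E). Setting ∂π_E/∂q_E = 0: 138 - 2q_E - (q_U) = 0.
Umbra's profit: π_U = (220 - Q)q_U - (44q_U). Setting ∂π_U/∂q_U = 0: 176 - 2q_U - (q_E) = 0.
So q_E = (138 - q_U)/2 and q_U = (176 - q_E)/2.
Substituting one into the other gives q_E = 100/3 and q_U = 214/3.
Total output Q = 314/3, so price P = 220 - 314/3 = 346/3.

115.33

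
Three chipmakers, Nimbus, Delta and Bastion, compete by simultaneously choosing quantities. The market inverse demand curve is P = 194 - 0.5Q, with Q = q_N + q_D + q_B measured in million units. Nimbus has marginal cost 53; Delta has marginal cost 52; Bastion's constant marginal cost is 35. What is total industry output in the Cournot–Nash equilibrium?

Nimbus's profit: π_N = (194 - 0.5Q)q_N - (53q_N). Setting ∂π_N/∂q_N = 0: 141 - q_N - (1/2)(q_D + q_B) = 0.
Delta's first-order condition: 142 - q_D - (1/2)(q_N + q_B) = 0.
Bastion's profit: π_B = (194 - 0.5Q)q_B - (35q_B). Setting ∂π_B/∂q_B = 0: 159 - q_B - (1/2)(q_N + q_D) = 0.
Adding the 3 conditions: 442 − Q − Q = 0, i.e. Q = 221.
Back-substituting: q_N = (141 − 221/2)/(1/2) = 61, q_D = (142 − 221/2)/(1/2) = 63, q_B = (159 − 221/2)/(1/2) = 97.
Total output Q = 61 + 63 + 97 = 221.

221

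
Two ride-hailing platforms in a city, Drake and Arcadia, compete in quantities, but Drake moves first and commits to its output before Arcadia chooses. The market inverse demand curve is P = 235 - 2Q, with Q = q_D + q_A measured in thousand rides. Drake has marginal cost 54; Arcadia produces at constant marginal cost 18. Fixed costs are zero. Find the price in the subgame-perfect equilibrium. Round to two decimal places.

90.25

The follower Arcadia best-responds to any q_D: π_A = (235 - 2Q)q_A - 18q_A.
Follower FOC: 217 - 2q_D - 4q_A = 0, so q_A(q_D) = (217 - 2q_D)/4.
Drake substitutes q_A(q_D) into its own profit: π_D = q_D(235 - 2q_D - (217 - 2q_D)/2) - 54q_D = (253/2 - q_D)q_D - 54q_D.
The leader's first-order condition 145/2 - 2q_D = 0 yields q_D = 145/4.
Then q_A = (217 - 2·(145/4))/4 = 289/8.
Total output Q = 579/8, so price P = 235 - 2·(579/8) = 361/4.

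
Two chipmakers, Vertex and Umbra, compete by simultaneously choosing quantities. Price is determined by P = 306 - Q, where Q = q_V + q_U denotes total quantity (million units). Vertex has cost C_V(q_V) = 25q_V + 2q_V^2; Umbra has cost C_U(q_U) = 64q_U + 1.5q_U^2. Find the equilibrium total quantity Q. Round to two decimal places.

Vertex's profit: π_V = (306 - Q)q_V - (25q_V + 2q_V²). Setting ∂π_V/∂q_V = 0: 281 - 6q_V - (q_U) = 0.
Umbra's first-order condition: 242 - 5q_U - (q_V) = 0.
So q_V = (281 - q_U)/6 and q_U = (242 - q_V)/5.
Solving the pair: q_V = 1163/29, q_U = 1171/29.
Total output Q = 1163/29 + 1171/29 = 80.4828.

80.48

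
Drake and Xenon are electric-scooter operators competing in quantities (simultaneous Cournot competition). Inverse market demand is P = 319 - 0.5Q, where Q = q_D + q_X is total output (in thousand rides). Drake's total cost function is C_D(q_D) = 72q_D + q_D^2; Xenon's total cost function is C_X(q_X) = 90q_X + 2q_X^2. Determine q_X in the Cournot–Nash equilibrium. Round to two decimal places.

38.20

Drake's profit: π_D = (319 - 0.5Q)q_D - (72q_D + q_D²). Setting ∂π_D/∂q_D = 0: 247 - 3q_D - (1/2)(q_X) = 0.
Xenon's profit: π_X = (319 - 0.5Q)q_X - (90q_X + 2q_X²). Setting ∂π_X/∂q_X = 0: 229 - 5q_X - (1/2)(q_D) = 0.
So q_D = (247 - (1/2)q_X)/3 and q_X = (229 - (1/2)q_D)/5.
Substituting one into the other gives q_D = 75.9661 and q_X = 38.2034.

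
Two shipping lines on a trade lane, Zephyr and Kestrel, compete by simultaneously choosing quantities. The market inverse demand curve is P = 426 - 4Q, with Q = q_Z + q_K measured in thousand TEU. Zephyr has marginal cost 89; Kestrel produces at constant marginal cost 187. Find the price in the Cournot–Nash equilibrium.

Zephyr's profit: π_Z = (426 - 4Q)q_Z - (89q_Z). Setting ∂π_Z/∂q_Z = 0: 337 - 8q_Z - 4(q_K) = 0.
Kestrel's profit: π_K = (426 - 4Q)q_K - (187q_K). Setting ∂π_K/∂q_K = 0: 239 - 8q_K - 4(q_Z) = 0.
Rearranging gives the reaction functions q_Z = (337 - 4q_K)/8 and q_K = (239 - 4q_Z)/8.
Solving the pair: q_Z = 145/4, q_K = 47/4.
Total output Q = 48, so price P = 426 - 4·48 = 234.

234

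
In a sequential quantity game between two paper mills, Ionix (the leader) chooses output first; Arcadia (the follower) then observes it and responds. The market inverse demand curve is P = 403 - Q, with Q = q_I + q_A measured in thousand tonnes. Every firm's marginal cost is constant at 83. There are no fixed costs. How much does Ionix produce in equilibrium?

160

The follower Arcadia best-responds to any q_I: π_A = (403 - Q)q_A - 83q_A.
∂π_A/∂q_A = 320 - q_I - 2q_A = 0 gives the reaction function q_A = (320 - q_I)/2.
The leader anticipates this reaction. Substituting into P = 403 - Q gives P = 243 - (1/2)q_I, so π_I = (243 - (1/2)q_I)q_I - 83q_I.
Maximising: ∂π_I/∂q_I = 160 - q_I = 0, giving q_I = 160.
Then q_A = (320 - 160)/2 = 80.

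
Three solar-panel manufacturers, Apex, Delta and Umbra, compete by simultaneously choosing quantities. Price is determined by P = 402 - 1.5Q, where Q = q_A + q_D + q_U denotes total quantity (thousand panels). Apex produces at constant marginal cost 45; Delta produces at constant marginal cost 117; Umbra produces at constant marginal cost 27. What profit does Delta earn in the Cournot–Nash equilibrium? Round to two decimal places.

630.38

Apex's profit: π_A = (402 - 1.5Q)q_A - (45q_A). Setting ∂π_A/∂q_A = 0: 357 - 3q_A - (3/2)(q_D + q_U) = 0.
Delta's first-order condition: 285 - 3q_D - (3/2)(q_A + q_U) = 0.
Umbra's profit: π_U = (402 - 1.5Q)q_U - (27q_U). Setting ∂π_U/∂q_U = 0: 375 - 3q_U - (3/2)(q_A + q_D) = 0.
Summing all 3 equations gives 1017 − 6Q = 0, hence Q = 339/2.
Back-substituting: q_A = (357 − 1017/4)/(3/2) = 137/2, q_D = (285 − 1017/4)/(3/2) = 41/2, q_U = (375 − 1017/4)/(3/2) = 161/2.
Price P = 402 - (3/2)·(339/2) = 591/4.
Delta's profit: (591/4 - 117)·(41/2) = 630.3750.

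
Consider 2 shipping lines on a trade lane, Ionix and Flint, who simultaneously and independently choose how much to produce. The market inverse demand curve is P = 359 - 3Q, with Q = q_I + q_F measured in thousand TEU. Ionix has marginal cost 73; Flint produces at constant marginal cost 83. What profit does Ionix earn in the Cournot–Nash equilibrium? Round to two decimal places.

Ionix's profit: π_I = (359 - 3Q)q_I - (73q_I). Setting ∂π_I/∂q_I = 0: 286 - 6q_I - 3(q_F) = 0.
Flint's profit: π_F = (359 - 3Q)q_F - (83q_F). Setting ∂π_F/∂q_F = 0: 276 - 6q_F - 3(q_I) = 0.
Rearranging gives the reaction functions q_I = (286 - 3q_F)/6 and q_F = (276 - 3q_I)/6.
Solving the pair: q_I = 296/9, q_F = 266/9.
Price P = 359 - 3·(562/9) = 515/3.
Ionix's profit: (515/3 - 73)·(296/9) = 3245.0370.

3245.04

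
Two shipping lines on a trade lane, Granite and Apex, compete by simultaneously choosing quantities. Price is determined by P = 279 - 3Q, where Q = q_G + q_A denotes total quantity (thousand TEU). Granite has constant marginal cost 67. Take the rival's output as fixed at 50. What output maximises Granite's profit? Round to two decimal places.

With the rival's output fixed at 50, Granite's profit is π_G = (279 - 3·50 - 3q_G)q_G - (67q_G) = (129 - 3q_G)q_G - (67q_G).
∂π_G/∂q_G = 62 - 6q_G = 0, so q_G = 31/3.

10.33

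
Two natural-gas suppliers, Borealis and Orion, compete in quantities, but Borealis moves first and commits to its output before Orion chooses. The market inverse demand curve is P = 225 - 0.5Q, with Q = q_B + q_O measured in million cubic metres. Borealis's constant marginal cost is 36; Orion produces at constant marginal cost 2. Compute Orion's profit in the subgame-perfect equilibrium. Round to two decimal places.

10585.13

The follower Orion best-responds to any q_B: π_O = (225 - 0.5Q)q_O - 2q_O.
∂π_O/∂q_O = 223 - (1/2)q_B - q_O = 0 gives the reaction function q_O = (223 - (1/2)q_B).
Borealis substitutes q_O(q_B) into its own profit: π_B = q_B(225 - (1/2)q_B - (223 - (1/2)q_B)/2) - 36q_B = (227/2 - (1/4)q_B)q_B - 36q_B.
Leader FOC: 155/2 - (1/2)q_B = 0, so q_B = 155.
Then q_O = (223 - (1/2)·155) = 291/2.
Price P = 225 - (1/2)·(601/2) = 299/4.
Orion's profit: (299/4 - 2)·(291/2) = 10585.1250.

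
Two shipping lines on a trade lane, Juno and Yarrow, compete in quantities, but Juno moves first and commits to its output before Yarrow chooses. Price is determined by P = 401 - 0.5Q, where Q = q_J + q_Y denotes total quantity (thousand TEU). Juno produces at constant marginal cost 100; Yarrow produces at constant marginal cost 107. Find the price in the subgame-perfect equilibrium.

177

The follower Yarrow best-responds to any q_J: π_Y = (401 - 0.5Q)q_Y - 107q_Y.
∂π_Y/∂q_Y = 294 - (1/2)q_J - q_Y = 0 gives the reaction function q_Y = (294 - (1/2)q_J).
Juno substitutes q_Y(q_J) into its own profit: π_J = q_J(401 - (1/2)q_J - (294 - (1/2)q_J)/2) - 100q_J = (254 - (1/4)q_J)q_J - 100q_J.
Leader FOC: 154 - (1/2)q_J = 0, so q_J = 308.
Then q_Y = (294 - (1/2)·308) = 140.
Total output Q = 448, so price P = 401 - (1/2)·448 = 177.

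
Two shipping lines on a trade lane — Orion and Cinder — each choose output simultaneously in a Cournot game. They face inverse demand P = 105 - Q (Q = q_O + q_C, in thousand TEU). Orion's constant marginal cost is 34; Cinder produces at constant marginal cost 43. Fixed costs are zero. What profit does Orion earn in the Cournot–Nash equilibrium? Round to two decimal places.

Orion's profit: π_O = (105 - Q)q_O - (34q_O). Setting ∂π_O/∂q_O = 0: 71 - 2q_O - (q_C) = 0.
Cinder's first-order condition: 62 - 2q_C - (q_O) = 0.
Best responses: q_O = (71 - q_C)/2, q_C = (62 - q_O)/2.
Substituting one into the other gives q_O = 80/3 and q_C = 53/3.
Price P = 105 - 133/3 = 182/3.
Orion's profit: (182/3 - 34)·(80/3) = 711.1111.

711.11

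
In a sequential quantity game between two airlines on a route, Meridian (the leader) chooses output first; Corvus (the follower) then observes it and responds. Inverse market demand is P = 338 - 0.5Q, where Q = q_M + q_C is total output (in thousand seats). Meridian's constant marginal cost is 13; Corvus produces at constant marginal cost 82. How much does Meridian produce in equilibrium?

394

The follower Corvus best-responds to any q_M: π_C = (338 - 0.5Q)q_C - 82q_C.
Follower FOC: 256 - (1/2)q_M - q_C = 0, so q_C(q_M) = (256 - (1/2)q_M).
Meridian substitutes q_C(q_M) into its own profit: π_M = q_M(338 - (1/2)q_M - (256 - (1/2)q_M)/2) - 13q_M = (210 - (1/4)q_M)q_M - 13q_M.
The leader's first-order condition 197 - (1/2)q_M = 0 yields q_M = 394.
Then q_C = (256 - (1/2)·394) = 59.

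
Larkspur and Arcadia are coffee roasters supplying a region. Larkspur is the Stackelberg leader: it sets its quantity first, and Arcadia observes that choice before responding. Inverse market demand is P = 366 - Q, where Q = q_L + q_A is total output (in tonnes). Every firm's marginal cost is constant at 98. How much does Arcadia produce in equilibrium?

Solve by backward induction. Given q_L, the follower Arcadia maximises π_A = (366 - q_L - q_A)q_A - 98q_A.
Setting the follower's marginal profit to zero, 268 - q_L - 2q_A = 0, i.e. q_A = (268 - q_L)/2.
Larkspur substitutes q_A(q_L) into its own profit: π_L = q_L(366 - q_L - (268 - q_L)/2) - 98q_L = (232 - (1/2)q_L)q_L - 98q_L.
Maximising: ∂π_L/∂q_L = 134 - q_L = 0, giving q_L = 134.
Then q_A = (268 - 134)/2 = 67.

67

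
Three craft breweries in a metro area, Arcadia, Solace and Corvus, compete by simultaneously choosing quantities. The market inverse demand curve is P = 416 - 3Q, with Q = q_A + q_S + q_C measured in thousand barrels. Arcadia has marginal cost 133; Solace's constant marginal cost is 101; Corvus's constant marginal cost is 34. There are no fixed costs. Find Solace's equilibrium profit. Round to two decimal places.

1633.33

Arcadia's profit: π_A = (416 - 3Q)q_A - (133q_A). Setting ∂π_A/∂q_A = 0: 283 - 6q_A - 3(q_S + q_C) = 0.
Solace's first-order condition: 315 - 6q_S - 3(q_A + q_C) = 0.
Corvus's first-order condition: 382 - 6q_C - 3(q_A + q_S) = 0.
Summing all 3 equations gives 980 − 12Q = 0, hence Q = 245/3.
Back-substituting: q_A = (283 − 245)/3 = 38/3, q_S = (315 − 245)/3 = 70/3, q_C = (382 − 245)/3 = 137/3.
Price P = 416 - 3·(245/3) = 171.
Solace's profit: (171 - 101)·(70/3) = 1633.3333.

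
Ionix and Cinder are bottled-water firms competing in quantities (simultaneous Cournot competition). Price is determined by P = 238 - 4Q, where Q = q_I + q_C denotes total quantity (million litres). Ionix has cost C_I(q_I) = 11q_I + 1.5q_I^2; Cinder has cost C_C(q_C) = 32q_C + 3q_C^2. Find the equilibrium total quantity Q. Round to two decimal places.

Ionix's profit: π_I = (238 - 4Q)q_I - (11q_I + (3/2)q_I²). Setting ∂π_I/∂q_I = 0: 227 - 11q_I - 4(q_C) = 0.
Cinder's first-order condition: 206 - 14q_C - 4(q_I) = 0.
Rearranging gives the reaction functions q_I = (227 - 4q_C)/11 and q_C = (206 - 4q_I)/14.
Solving the pair: q_I = 1177/69, q_C = 679/69.
Total output Q = 1177/69 + 679/69 = 1856/69.

26.90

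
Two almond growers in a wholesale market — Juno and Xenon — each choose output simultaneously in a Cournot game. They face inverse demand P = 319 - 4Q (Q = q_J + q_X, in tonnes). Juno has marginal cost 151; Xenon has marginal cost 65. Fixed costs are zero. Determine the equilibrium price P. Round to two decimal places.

Juno's profit: π_J = (319 - 4Q)q_J - (151q_J). Setting ∂π_J/∂q_J = 0: 168 - 8q_J - 4(q_X) = 0.
Xenon's profit: π_X = (319 - 4Q)q_X - (65q_X). Setting ∂π_X/∂q_X = 0: 254 - 8q_X - 4(q_J) = 0.
Rearranging gives the reaction functions q_J = (168 - 4q_X)/8 and q_X = (254 - 4q_J)/8.
Substituting one into the other gives q_J = 41/6 and q_X = 85/3.
Total output Q = 211/6, so price P = 319 - 4·(211/6) = 535/3.

178.33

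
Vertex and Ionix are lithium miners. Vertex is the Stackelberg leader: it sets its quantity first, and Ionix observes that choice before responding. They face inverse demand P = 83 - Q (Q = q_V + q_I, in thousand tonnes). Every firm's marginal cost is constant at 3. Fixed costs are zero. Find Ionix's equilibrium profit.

Solve by backward induction. Given q_V, the follower Ionix maximises π_I = (83 - q_V - q_I)q_I - 3q_I.
Setting the follower's marginal profit to zero, 80 - q_V - 2q_I = 0, i.e. q_I = (80 - q_V)/2.
The leader anticipates this reaction. Substituting into P = 83 - Q gives P = 43 - (1/2)q_V, so π_V = (43 - (1/2)q_V)q_V - 3q_V.
Maximising: ∂π_V/∂q_V = 40 - q_V = 0, giving q_V = 40.
Then q_I = (80 - 40)/2 = 20.
Price P = 83 - 60 = 23.
Ionix's profit: (23 - 3)·20 = 400.

400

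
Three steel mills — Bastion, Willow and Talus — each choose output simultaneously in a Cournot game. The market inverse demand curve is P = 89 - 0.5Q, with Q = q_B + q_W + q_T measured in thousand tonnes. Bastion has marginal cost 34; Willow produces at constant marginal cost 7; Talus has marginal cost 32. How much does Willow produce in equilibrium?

Bastion's profit: π_B = (89 - 0.5Q)q_B - (34q_B). Setting ∂π_B/∂q_B = 0: 55 - q_B - (1/2)(q_W + q_T) = 0.
Willow's profit: π_W = (89 - 0.5Q)q_W - (7q_W). Setting ∂π_W/∂q_W = 0: 82 - q_W - (1/2)(q_B + q_T) = 0.
Talus's profit: π_T = (89 - 0.5Q)q_T - (32q_T). Setting ∂π_T/∂q_T = 0: 57 - q_T - (1/2)(q_B + q_W) = 0.
Adding the 3 first-order conditions: 194 − 2Q = 0, so Q = 97.
Back-substituting: q_B = (55 − 97/2)/(1/2) = 13, q_W = (82 − 97/2)/(1/2) = 67, q_T = (57 − 97/2)/(1/2) = 17.

67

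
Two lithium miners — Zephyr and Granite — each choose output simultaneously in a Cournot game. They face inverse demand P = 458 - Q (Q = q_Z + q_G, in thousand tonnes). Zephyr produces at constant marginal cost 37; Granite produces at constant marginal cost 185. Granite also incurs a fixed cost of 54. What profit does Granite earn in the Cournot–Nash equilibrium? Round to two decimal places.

Zephyr's profit: π_Z = (458 - Q)q_Z - (37q_Z). Setting ∂π_Z/∂q_Z = 0: 421 - 2q_Z - (q_G) = 0.
Granite's first-order condition: 273 - 2q_G - (q_Z) = 0.
So q_Z = (421 - q_G)/2 and q_G = (273 - q_Z)/2.
Solving the pair: q_Z = 569/3, q_G = 125/3.
Price P = 458 - 694/3 = 680/3.
Granite's profit: (680/3 - 185)·(125/3) - 54 = 1682.1111.

1682.11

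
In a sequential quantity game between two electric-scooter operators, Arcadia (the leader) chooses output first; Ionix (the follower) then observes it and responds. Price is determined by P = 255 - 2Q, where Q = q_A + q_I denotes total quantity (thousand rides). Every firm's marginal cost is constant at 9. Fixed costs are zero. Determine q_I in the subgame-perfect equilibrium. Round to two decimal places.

The follower Ionix best-responds to any q_A: π_I = (255 - 2Q)q_I - 9q_I.
∂π_I/∂q_I = 246 - 2q_A - 4q_I = 0 gives the reaction function q_I = (246 - 2q_A)/4.
Arcadia substitutes q_I(q_A) into its own profit: π_A = q_A(255 - 2q_A - (246 - 2q_A)/2) - 9q_A = (132 - q_A)q_A - 9q_A.
Leader FOC: 123 - 2q_A = 0, so q_A = 123/2.
Then q_I = (246 - 2·(123/2))/4 = 123/4.

30.75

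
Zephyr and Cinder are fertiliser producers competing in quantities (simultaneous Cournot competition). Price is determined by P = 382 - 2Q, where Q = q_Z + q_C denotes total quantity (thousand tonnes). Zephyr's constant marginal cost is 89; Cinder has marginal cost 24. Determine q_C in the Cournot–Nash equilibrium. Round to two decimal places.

70.50

Zephyr's profit: π_Z = (382 - 2Q)q_Z - (89q_Z). Setting ∂π_Z/∂q_Z = 0: 293 - 4q_Z - 2(q_C) = 0.
Cinder's profit: π_C = (382 - 2Q)q_C - (24q_C). Setting ∂π_C/∂q_C = 0: 358 - 4q_C - 2(q_Z) = 0.
Best responses: q_Z = (293 - 2q_C)/4, q_C = (358 - 2q_Z)/4.
Substituting one into the other gives q_Z = 38 and q_C = 141/2.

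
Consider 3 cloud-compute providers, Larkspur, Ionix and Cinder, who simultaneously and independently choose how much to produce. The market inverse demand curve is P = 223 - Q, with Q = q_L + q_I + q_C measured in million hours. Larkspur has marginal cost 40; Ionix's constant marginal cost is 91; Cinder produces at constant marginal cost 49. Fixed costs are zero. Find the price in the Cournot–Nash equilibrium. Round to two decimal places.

Larkspur's profit: π_L = (223 - Q)q_L - (40q_L). Setting ∂π_L/∂q_L = 0: 183 - 2q_L - (q_I + q_C) = 0.
Ionix's first-order condition: 132 - 2q_I - (q_L + q_C) = 0.
Cinder's profit: π_C = (223 - Q)q_C - (49q_C). Setting ∂π_C/∂q_C = 0: 174 - 2q_C - (q_L + q_I) = 0.
Adding the 3 conditions: 489 − 2Q − 2Q = 0, i.e. Q = 489/4.
Back-substituting: q_L = (183 − 489/4) = 243/4, q_I = (132 − 489/4) = 39/4, q_C = (174 − 489/4) = 207/4.
Total output Q = 489/4, so price P = 223 - 489/4 = 403/4.

100.75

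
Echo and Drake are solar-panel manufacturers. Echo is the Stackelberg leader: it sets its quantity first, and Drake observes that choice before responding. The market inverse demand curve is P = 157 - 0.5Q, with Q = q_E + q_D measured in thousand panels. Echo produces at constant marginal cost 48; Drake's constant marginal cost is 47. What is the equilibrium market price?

75

The follower Drake best-responds to any q_E: π_D = (157 - 0.5Q)q_D - 47q_D.
∂π_D/∂q_D = 110 - (1/2)q_E - q_D = 0 gives the reaction function q_D = (110 - (1/2)q_E).
Echo substitutes q_D(q_E) into its own profit: π_E = q_E(157 - (1/2)q_E - (110 - (1/2)q_E)/2) - 48q_E = (102 - (1/4)q_E)q_E - 48q_E.
The leader's first-order condition 54 - (1/2)q_E = 0 yields q_E = 108.
Then q_D = (110 - (1/2)·108) = 56.
Total output Q = 164, so price P = 157 - (1/2)·164 = 75.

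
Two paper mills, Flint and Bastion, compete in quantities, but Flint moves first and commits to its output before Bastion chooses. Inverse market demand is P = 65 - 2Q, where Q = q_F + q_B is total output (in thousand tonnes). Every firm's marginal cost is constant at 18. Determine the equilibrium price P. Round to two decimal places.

29.75

Solve by backward induction. Given q_F, the follower Bastion maximises π_B = (65 - 2q_F - 2q_B)q_B - 18q_B.
∂π_B/∂q_B = 47 - 2q_F - 4q_B = 0 gives the reaction function q_B = (47 - 2q_F)/4.
The leader anticipates this reaction. Substituting into P = 65 - 2Q gives P = 83/2 - q_F, so π_F = (83/2 - q_F)q_F - 18q_F.
The leader's first-order condition 47/2 - 2q_F = 0 yields q_F = 47/4.
Then q_B = (47 - 2·(47/4))/4 = 47/8.
Total output Q = 141/8, so price P = 65 - 2·(141/8) = 119/4.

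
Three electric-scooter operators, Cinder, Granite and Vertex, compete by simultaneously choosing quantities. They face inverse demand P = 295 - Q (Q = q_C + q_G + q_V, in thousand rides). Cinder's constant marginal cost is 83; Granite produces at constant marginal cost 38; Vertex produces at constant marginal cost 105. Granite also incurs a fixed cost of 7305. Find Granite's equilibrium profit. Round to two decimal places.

1205.06

Cinder's profit: π_C = (295 - Q)q_C - (83q_C). Setting ∂π_C/∂q_C = 0: 212 - 2q_C - (q_G + q_V) = 0.
Granite's first-order condition: 257 - 2q_G - (q_C + q_V) = 0.
Vertex's first-order condition: 190 - 2q_V - (q_C + q_G) = 0.
Adding the 3 conditions: 659 − 2Q − 2Q = 0, i.e. Q = 659/4.
Back-substituting: q_C = (212 − 659/4) = 189/4, q_G = (257 − 659/4) = 369/4, q_V = (190 − 659/4) = 101/4.
Price P = 295 - 659/4 = 521/4.
Granite's profit: (521/4 - 38)·(369/4) - 7305 = 1205.0625.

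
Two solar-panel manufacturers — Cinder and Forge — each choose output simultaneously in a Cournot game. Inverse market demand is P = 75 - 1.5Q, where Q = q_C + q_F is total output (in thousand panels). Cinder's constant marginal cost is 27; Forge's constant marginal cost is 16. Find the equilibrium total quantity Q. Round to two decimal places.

23.78

Cinder's profit: π_C = (75 - 1.5Q)q_C - (27q_C). Setting ∂π_C/∂q_C = 0: 48 - 3q_C - (3/2)(q_F) = 0.
Forge's first-order condition: 59 - 3q_F - (3/2)(q_C) = 0.
So q_C = (48 - (3/2)q_F)/3 and q_F = (59 - (3/2)q_C)/3.
Solving the pair: q_C = 74/9, q_F = 140/9.
Total output Q = 74/9 + 140/9 = 214/9.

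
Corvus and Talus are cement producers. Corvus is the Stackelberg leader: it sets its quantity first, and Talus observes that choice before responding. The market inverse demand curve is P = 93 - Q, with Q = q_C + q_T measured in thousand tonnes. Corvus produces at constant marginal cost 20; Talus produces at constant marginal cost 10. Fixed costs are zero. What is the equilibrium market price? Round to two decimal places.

Solve by backward induction. Given q_C, the follower Talus maximises π_T = (93 - q_C - q_T)q_T - 10q_T.
∂π_T/∂q_T = 83 - q_C - 2q_T = 0 gives the reaction function q_T = (83 - q_C)/2.
The leader anticipates this reaction. Substituting into P = 93 - Q gives P = 103/2 - (1/2)q_C, so π_C = (103/2 - (1/2)q_C)q_C - 20q_C.
The leader's first-order condition 63/2 - q_C = 0 yields q_C = 63/2.
Then q_T = (83 - 63/2)/2 = 103/4.
Total output Q = 229/4, so price P = 93 - 229/4 = 143/4.

35.75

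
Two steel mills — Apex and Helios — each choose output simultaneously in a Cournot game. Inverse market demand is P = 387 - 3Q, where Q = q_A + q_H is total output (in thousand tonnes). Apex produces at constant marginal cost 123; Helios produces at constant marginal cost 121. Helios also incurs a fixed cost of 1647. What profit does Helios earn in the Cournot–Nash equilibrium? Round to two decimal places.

1013.15

Apex's profit: π_A = (387 - 3Q)q_A - (123q_A). Setting ∂π_A/∂q_A = 0: 264 - 6q_A - 3(q_H) = 0.
Helios's first-order condition: 266 - 6q_H - 3(q_A) = 0.
Best responses: q_A = (264 - 3q_H)/6, q_H = (266 - 3q_A)/6.
Solving the pair: q_A = 262/9, q_H = 268/9.
Price P = 387 - 3·(530/9) = 631/3.
Helios's profit: (631/3 - 121)·(268/9) - 1647 = 1013.1481.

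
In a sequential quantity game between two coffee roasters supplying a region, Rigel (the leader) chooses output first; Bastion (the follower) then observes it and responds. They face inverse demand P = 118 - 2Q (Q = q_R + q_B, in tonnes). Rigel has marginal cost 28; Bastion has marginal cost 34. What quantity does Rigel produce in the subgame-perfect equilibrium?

The follower Bastion best-responds to any q_R: π_B = (118 - 2Q)q_B - 34q_B.
∂π_B/∂q_B = 84 - 2q_R - 4q_B = 0 gives the reaction function q_B = (84 - 2q_R)/4.
Rigel substitutes q_B(q_R) into its own profit: π_R = q_R(118 - 2q_R - (84 - 2q_R)/2) - 28q_R = (76 - q_R)q_R - 28q_R.
Leader FOC: 48 - 2q_R = 0, so q_R = 24.
Then q_B = (84 - 2·24)/4 = 9.

24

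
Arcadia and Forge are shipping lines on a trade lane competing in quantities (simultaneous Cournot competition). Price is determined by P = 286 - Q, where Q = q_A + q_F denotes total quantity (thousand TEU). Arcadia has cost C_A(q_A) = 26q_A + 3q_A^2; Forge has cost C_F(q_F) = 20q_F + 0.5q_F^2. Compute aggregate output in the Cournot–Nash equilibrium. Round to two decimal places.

Arcadia's profit: π_A = (286 - Q)q_A - (26q_A + 3q_A²). Setting ∂π_A/∂q_A = 0: 260 - 8q_A - (q_F) = 0.
Forge's first-order condition: 266 - 3q_F - (q_A) = 0.
So q_A = (260 - q_F)/8 and q_F = (266 - q_A)/3.
Solving the pair: q_A = 514/23, q_F = 1868/23.
Total output Q = 514/23 + 1868/23 = 103.5652.

103.57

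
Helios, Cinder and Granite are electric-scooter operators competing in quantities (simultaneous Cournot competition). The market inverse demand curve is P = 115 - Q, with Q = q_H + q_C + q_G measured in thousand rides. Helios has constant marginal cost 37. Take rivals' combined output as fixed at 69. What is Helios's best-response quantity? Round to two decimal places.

With rivals' combined output fixed at 69, Helios's profit is π_H = (115 - 69 - q_H)q_H - (37q_H) = (46 - q_H)q_H - (37q_H).
∂π_H/∂q_H = 9 - 2q_H = 0, so q_H = 9/2.

4.50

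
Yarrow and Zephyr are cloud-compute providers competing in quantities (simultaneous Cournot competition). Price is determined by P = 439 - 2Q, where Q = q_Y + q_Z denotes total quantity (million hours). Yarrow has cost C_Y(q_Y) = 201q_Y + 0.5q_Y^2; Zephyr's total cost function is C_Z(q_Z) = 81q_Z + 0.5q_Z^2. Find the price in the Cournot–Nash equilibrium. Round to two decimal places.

Yarrow's profit: π_Y = (439 - 2Q)q_Y - (201q_Y + (1/2)q_Y²). Setting ∂π_Y/∂q_Y = 0: 238 - 5q_Y - 2(q_Z) = 0.
Zephyr's profit: π_Z = (439 - 2Q)q_Z - (81q_Z + (1/2)q_Z²). Setting ∂π_Z/∂q_Z = 0: 358 - 5q_Z - 2(q_Y) = 0.
So q_Y = (238 - 2q_Z)/5 and q_Z = (358 - 2q_Y)/5.
Solving the pair: q_Y = 158/7, q_Z = 438/7.
Total output Q = 596/7, so price P = 439 - 2·(596/7) = 1881/7.

268.71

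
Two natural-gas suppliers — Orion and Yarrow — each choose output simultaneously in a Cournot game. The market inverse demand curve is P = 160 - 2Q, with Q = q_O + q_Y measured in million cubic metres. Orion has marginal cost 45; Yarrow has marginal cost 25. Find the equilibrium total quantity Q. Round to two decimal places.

41.67

Orion's profit: π_O = (160 - 2Q)q_O - (45q_O). Setting ∂π_O/∂q_O = 0: 115 - 4q_O - 2(q_Y) = 0.
Yarrow's profit: π_Y = (160 - 2Q)q_Y - (25q_Y). Setting ∂π_Y/∂q_Y = 0: 135 - 4q_Y - 2(q_O) = 0.
Best responses: q_O = (115 - 2q_Y)/4, q_Y = (135 - 2q_O)/4.
Substituting one into the other gives q_O = 95/6 and q_Y = 155/6.
Total output Q = 95/6 + 155/6 = 125/3.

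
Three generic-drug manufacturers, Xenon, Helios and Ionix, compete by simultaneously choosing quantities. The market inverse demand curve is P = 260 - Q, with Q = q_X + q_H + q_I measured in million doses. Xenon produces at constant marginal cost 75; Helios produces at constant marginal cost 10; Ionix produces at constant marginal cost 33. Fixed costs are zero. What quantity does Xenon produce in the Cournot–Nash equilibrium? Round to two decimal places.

Xenon's profit: π_X = (260 - Q)q_X - (75q_X). Setting ∂π_X/∂q_X = 0: 185 - 2q_X - (q_H + q_I) = 0.
Helios's first-order condition: 250 - 2q_H - (q_X + q_I) = 0.
Ionix's first-order condition: 227 - 2q_I - (q_X + q_H) = 0.
Summing all 3 equations gives 662 − 4Q = 0, hence Q = 331/2.
Back-substituting: q_X = (185 − 331/2) = 39/2, q_H = (250 − 331/2) = 169/2, q_I = (227 − 331/2) = 123/2.

19.50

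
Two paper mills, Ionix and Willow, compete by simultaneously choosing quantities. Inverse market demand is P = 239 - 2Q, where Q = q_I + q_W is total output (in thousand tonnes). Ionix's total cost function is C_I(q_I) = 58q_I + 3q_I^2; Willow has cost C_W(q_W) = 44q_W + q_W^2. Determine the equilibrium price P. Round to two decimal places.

Ionix's profit: π_I = (239 - 2Q)q_I - (58q_I + 3q_I²). Setting ∂π_I/∂q_I = 0: 181 - 10q_I - 2(q_W) = 0.
Willow's first-order condition: 195 - 6q_W - 2(q_I) = 0.
Best responses: q_I = (181 - 2q_W)/10, q_W = (195 - 2q_I)/6.
Substituting one into the other gives q_I = 87/7 and q_W = 397/14.
Total output Q = 571/14, so price P = 239 - 2·(571/14) = 1102/7.

157.43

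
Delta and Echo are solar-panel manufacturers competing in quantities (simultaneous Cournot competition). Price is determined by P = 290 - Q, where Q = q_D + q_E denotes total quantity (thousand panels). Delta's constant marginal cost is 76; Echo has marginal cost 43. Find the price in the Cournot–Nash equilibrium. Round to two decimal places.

136.33

Delta's profit: π_D = (290 - Q)q_D - (76q_D). Setting ∂π_D/∂q_D = 0: 214 - 2q_D - (q_E) = 0.
Echo's profit: π_E = (290 - Q)q_E - (43q_E). Setting ∂π_E/∂q_E = 0: 247 - 2q_E - (q_D) = 0.
Best responses: q_D = (214 - q_E)/2, q_E = (247 - q_D)/2.
Solving the pair: q_D = 181/3, q_E = 280/3.
Total output Q = 461/3, so price P = 290 - 461/3 = 409/3.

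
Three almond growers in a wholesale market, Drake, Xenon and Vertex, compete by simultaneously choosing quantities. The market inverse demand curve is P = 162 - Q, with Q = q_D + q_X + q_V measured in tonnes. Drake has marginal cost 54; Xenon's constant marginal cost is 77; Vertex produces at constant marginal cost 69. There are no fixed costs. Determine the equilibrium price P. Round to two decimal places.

Drake's profit: π_D = (162 - Q)q_D - (54q_D). Setting ∂π_D/∂q_D = 0: 108 - 2q_D - (q_X + q_V) = 0.
Xenon's profit: π_X = (162 - Q)q_X - (77q_X). Setting ∂π_X/∂q_X = 0: 85 - 2q_X - (q_D + q_V) = 0.
Vertex's profit: π_V = (162 - Q)q_V - (69q_V). Setting ∂π_V/∂q_V = 0: 93 - 2q_V - (q_D + q_X) = 0.
Adding the 3 first-order conditions: 286 − 4Q = 0, so Q = 143/2.
Back-substituting: q_D = (108 − 143/2) = 73/2, q_X = (85 − 143/2) = 27/2, q_V = (93 − 143/2) = 43/2.
Total output Q = 143/2, so price P = 162 - 143/2 = 181/2.

90.50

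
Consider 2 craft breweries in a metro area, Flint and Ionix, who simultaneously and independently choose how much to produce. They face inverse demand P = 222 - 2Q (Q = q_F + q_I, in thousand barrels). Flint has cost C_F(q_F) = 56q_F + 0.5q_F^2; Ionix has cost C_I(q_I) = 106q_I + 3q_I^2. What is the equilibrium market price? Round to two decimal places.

Flint's profit: π_F = (222 - 2Q)q_F - (56q_F + (1/2)q_F²). Setting ∂π_F/∂q_F = 0: 166 - 5q_F - 2(q_I) = 0.
Ionix's first-order condition: 116 - 10q_I - 2(q_F) = 0.
Best responses: q_F = (166 - 2q_I)/5, q_I = (116 - 2q_F)/10.
Solving the pair: q_F = 714/23, q_I = 124/23.
Total output Q = 838/23, so price P = 222 - 2·(838/23) = 149.1304.

149.13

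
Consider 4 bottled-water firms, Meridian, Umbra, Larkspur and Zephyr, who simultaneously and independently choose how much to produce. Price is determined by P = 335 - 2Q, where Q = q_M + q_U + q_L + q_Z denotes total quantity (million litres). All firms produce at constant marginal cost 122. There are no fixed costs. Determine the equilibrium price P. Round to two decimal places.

164.60

A representative firm's profit is π_i = q_i(335 - 2Q) - 122q_i.
First-order condition (treating rivals' output as given): 213 - 4q_i - 2·Σ_{j≠i} q_j = 0.
By symmetry each firm produces the same amount; substituting Σ_{j≠i} q_j = 3q_i yields q_i = 213/10.
Total output Q = 426/5, so price P = 335 - 2·(426/5) = 823/5.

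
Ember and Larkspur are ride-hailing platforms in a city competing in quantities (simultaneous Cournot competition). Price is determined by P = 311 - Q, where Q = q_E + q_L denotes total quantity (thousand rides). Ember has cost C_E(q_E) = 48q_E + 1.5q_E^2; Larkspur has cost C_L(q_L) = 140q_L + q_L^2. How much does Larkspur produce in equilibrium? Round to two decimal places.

31.16

Ember's profit: π_E = (311 - Q)q_E - (48q_E + (3/2)q_E²). Setting ∂π_E/∂q_E = 0: 263 - 5q_E - (q_L) = 0.
Larkspur's first-order condition: 171 - 4q_L - (q_E) = 0.
Rearranging gives the reaction functions q_E = (263 - q_L)/5 and q_L = (171 - q_E)/4.
Substituting one into the other gives q_E = 881/19 and q_L = 592/19.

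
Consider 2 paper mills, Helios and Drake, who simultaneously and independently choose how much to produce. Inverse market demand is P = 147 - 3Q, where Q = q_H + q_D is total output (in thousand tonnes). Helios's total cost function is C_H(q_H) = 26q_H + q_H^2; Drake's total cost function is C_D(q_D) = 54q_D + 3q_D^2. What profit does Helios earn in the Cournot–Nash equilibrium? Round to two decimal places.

Helios's profit: π_H = (147 - 3Q)q_H - (26q_H + q_H²). Setting ∂π_H/∂q_H = 0: 121 - 8q_H - 3(q_D) = 0.
Drake's first-order condition: 93 - 12q_D - 3(q_H) = 0.
So q_H = (121 - 3q_D)/8 and q_D = (93 - 3q_H)/12.
Solving the pair: q_H = 391/29, q_D = 127/29.
Price P = 147 - 3·(518/29) = 93.4138.
Helios's profit: 93.4138·(391/29) - 26·(391/29) - (391/29)² = 727.1391.

727.14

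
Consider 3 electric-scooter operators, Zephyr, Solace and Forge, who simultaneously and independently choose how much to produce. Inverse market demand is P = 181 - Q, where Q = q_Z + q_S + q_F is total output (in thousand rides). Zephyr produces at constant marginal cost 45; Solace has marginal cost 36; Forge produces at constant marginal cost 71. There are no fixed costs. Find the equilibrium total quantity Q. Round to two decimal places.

97.75

Zephyr's profit: π_Z = (181 - Q)q_Z - (45q_Z). Setting ∂π_Z/∂q_Z = 0: 136 - 2q_Z - (q_S + q_F) = 0.
Solace's first-order condition: 145 - 2q_S - (q_Z + q_F) = 0.
Forge's first-order condition: 110 - 2q_F - (q_Z + q_S) = 0.
Adding the 3 conditions: 391 − 2Q − 2Q = 0, i.e. Q = 391/4.
Back-substituting: q_Z = (136 − 391/4) = 153/4, q_S = (145 − 391/4) = 189/4, q_F = (110 − 391/4) = 49/4.
Total output Q = 153/4 + 189/4 + 49/4 = 391/4.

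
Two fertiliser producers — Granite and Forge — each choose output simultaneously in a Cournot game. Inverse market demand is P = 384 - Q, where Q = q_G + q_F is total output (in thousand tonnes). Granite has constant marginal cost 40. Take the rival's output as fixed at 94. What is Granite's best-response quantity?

With the rival's output fixed at 94, Granite's profit is π_G = (384 - 94 - q_G)q_G - (40q_G) = (290 - q_G)q_G - (40q_G).
∂π_G/∂q_G = 250 - 2q_G = 0, so q_G = 125.

125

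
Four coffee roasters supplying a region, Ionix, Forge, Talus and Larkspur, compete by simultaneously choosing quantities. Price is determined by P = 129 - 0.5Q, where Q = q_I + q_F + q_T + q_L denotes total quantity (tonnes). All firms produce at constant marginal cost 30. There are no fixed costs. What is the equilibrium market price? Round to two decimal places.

49.80

Each firm earns π_i = (129 - 0.5Q)q_i - 30q_i.
First-order condition (treating rivals' output as given): 99 - q_i - (1/2)·Σ_{j≠i} q_j = 0.
With identical firms every q_j equals q_i, so Σ_{j≠i} q_j = 3q_i and 99 = (5/2)q_i, giving q_i = 198/5.
Total output Q = 792/5, so price P = 129 - (1/2)·(792/5) = 249/5.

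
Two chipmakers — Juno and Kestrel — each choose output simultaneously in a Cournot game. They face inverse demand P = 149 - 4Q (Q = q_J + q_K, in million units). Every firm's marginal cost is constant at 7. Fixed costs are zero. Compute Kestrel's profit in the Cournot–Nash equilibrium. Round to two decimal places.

560.11

A representative firm's profit is π_i = q_i(149 - 4Q) - 7q_i.
Setting ∂π_i/∂q_i = 0 with rivals' quantities fixed: 142 - 8q_i - 4q_j = 0.
With identical firms every q_j equals q_i, so q_j = q_i and 142 = 12q_i, giving q_i = 71/6.
Price P = 149 - 4·(71/3) = 163/3.
Kestrel's profit: (163/3 - 7)·(71/6) = 560.1111.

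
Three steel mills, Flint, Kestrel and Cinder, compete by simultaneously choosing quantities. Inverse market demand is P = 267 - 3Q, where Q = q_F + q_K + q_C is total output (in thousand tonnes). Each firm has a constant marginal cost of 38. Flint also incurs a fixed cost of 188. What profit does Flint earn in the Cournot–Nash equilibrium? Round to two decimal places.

Each firm earns π_i = (267 - 3Q)q_i - 38q_i.
First-order condition (treating rivals' output as given): 229 - 6q_i - 3·Σ_{j≠i} q_j = 0.
With identical firms every q_j equals q_i, so Σ_{j≠i} q_j = 2q_i and 229 = 12q_i, giving q_i = 229/12.
Price P = 267 - 3·(229/4) = 381/4.
Flint's profit: (381/4 - 38)·(229/12) - 188 = 904.5208.

904.52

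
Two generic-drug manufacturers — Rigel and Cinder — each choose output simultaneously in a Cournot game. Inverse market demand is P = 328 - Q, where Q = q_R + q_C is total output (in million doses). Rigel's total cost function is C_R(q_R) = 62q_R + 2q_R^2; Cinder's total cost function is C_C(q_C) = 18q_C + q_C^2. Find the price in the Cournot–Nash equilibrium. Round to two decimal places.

Rigel's profit: π_R = (328 - Q)q_R - (62q_R + 2q_R²). Setting ∂π_R/∂q_R = 0: 266 - 6q_R - (q_C) = 0.
Cinder's first-order condition: 310 - 4q_C - (q_R) = 0.
So q_R = (266 - q_C)/6 and q_C = (310 - q_R)/4.
Substituting one into the other gives q_R = 754/23 and q_C = 1594/23.
Total output Q = 102.0870, so price P = 328 - 102.0870 = 225.9130.

225.91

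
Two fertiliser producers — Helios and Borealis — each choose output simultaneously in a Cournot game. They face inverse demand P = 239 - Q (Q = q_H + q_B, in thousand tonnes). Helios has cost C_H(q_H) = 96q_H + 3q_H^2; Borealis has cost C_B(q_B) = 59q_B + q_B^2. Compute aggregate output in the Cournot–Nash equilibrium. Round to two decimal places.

Helios's profit: π_H = (239 - Q)q_H - (96q_H + 3q_H²). Setting ∂π_H/∂q_H = 0: 143 - 8q_H - (q_B) = 0.
Borealis's profit: π_B = (239 - Q)q_B - (59q_B + q_B²). Setting ∂π_B/∂q_B = 0: 180 - 4q_B - (q_H) = 0.
So q_H = (143 - q_B)/8 and q_B = (180 - q_H)/4.
Substituting one into the other gives q_H = 392/31 and q_B = 1297/31.
Total output Q = 392/31 + 1297/31 = 1689/31.

54.48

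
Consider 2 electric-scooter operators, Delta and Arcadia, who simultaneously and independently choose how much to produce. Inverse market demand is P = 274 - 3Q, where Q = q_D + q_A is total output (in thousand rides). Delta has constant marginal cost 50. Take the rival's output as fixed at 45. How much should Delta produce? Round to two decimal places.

14.83

With the rival's output fixed at 45, Delta's profit is π_D = (274 - 3·45 - 3q_D)q_D - (50q_D) = (139 - 3q_D)q_D - (50q_D).
∂π_D/∂q_D = 89 - 6q_D = 0, so q_D = 89/6.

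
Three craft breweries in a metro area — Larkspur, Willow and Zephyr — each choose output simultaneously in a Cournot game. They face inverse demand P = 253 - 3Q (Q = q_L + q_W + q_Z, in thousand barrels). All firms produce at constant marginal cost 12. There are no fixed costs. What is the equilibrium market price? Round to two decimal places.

72.25

Each firm earns π_i = (253 - 3Q)q_i - 12q_i.
Setting ∂π_i/∂q_i = 0 with rivals' quantities fixed: 241 - 6q_i - 3·Σ_{j≠i} q_j = 0.
By symmetry each firm produces the same amount; substituting Σ_{j≠i} q_j = 2q_i yields q_i = 241/12.
Total output Q = 241/4, so price P = 253 - 3·(241/4) = 289/4.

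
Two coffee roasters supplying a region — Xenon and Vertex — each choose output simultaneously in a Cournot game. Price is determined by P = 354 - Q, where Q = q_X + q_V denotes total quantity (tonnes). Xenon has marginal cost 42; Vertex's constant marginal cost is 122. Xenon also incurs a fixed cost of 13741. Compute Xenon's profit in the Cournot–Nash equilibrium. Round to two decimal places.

Xenon's profit: π_X = (354 - Q)q_X - (42q_X). Setting ∂π_X/∂q_X = 0: 312 - 2q_X - (q_V) = 0.
Vertex's profit: π_V = (354 - Q)q_V - (122q_V). Setting ∂π_V/∂q_V = 0: 232 - 2q_V - (q_X) = 0.
So q_X = (312 - q_V)/2 and q_V = (232 - q_X)/2.
Substituting one into the other gives q_X = 392/3 and q_V = 152/3.
Price P = 354 - 544/3 = 518/3.
Xenon's profit: (518/3 - 42)·(392/3) - 13741 = 3332.7778.

3332.78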